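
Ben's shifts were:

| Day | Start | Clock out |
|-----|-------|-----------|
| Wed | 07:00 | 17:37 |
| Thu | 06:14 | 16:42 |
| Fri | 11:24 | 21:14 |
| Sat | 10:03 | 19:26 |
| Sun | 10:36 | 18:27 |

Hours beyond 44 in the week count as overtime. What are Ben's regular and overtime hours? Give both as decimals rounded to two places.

Regular 44.00 hours, overtime 4.15 hours

Wed: 07:00–17:37 = 10 h 37 min
Thu: 06:14–16:42 = 10 h 28 min
Fri: 11:24–21:14 = 9 h 50 min
Sat: 10:03–19:26 = 9 h 23 min
Sun: 10:36–18:27 = 7 h 51 min
Total worked: 48 h 9 min = 48.15 h.
Threshold 44 h → overtime 4 h 9 min, regular 44 h 0 min.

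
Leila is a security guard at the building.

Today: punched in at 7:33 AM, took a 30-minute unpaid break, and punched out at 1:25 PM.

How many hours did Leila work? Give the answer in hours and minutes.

Today: 7:33 AM–1:25 PM = 5 h 52 min; less 30 min break → 5 h 22 min

5 h 22 min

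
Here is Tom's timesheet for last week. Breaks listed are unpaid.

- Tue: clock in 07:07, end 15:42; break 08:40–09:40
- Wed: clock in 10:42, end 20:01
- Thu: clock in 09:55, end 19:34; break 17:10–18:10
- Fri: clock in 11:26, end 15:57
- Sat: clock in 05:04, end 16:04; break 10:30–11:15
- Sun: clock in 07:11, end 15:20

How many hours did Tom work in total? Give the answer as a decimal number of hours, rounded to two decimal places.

Tue: 07:07–15:42 = 8 h 35 min; less 60 min break → 7 h 35 min
Wed: 10:42–20:01 = 9 h 19 min
Thu: 09:55–19:34 = 9 h 39 min; less 60 min break → 8 h 39 min
Fri: 11:26–15:57 = 4 h 31 min
Sat: 05:04–16:04 = 11 h 0 min; less 45 min break → 10 h 15 min
Sun: 07:11–15:20 = 8 h 9 min
Total: 7 h 35 min + 9 h 19 min + 8 h 39 min + 4 h 31 min + 10 h 15 min + 8 h 9 min = 48 h 28 min.

48.47 hours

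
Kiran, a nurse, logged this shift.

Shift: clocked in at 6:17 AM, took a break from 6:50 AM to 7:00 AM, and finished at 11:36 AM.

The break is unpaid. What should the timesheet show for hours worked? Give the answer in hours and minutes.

5 h 9 min

Shift: 6:17 AM–11:36 AM = 5 h 19 min; less 10 min break → 5 h 9 min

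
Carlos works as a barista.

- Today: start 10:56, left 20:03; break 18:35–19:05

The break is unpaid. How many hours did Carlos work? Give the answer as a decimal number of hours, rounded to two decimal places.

Today: 10:56–20:03 = 9 h 7 min; less 30 min break → 8 h 37 min

8.62 hours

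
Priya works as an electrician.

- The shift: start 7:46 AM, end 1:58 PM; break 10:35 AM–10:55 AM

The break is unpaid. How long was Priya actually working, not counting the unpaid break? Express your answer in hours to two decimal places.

5.87 hours

The shift: 7:46 AM–1:58 PM = 6 h 12 min; less 20 min break → 5 h 52 min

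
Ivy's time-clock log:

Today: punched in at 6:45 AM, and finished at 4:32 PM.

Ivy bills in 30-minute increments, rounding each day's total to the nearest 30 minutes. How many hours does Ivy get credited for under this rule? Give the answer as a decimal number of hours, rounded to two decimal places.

10.00 hours

Today: 6:45 AM–4:32 PM = 9 h 47 min → rounds to 10 h 0 min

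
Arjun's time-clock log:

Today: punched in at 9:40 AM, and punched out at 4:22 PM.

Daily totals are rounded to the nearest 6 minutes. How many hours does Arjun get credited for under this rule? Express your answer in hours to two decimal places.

Today: 9:40 AM–4:22 PM = 6 h 42 min → rounds to 6 h 42 min

6.70 hours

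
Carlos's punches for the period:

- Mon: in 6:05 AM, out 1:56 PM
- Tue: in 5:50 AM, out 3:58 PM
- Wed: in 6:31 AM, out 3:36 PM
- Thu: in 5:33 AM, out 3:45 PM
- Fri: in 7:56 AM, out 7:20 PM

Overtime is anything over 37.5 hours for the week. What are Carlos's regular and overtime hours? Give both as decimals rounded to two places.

Regular 37.50 hours, overtime 11.17 hours

Mon: 6:05 AM–1:56 PM = 7 h 51 min
Tue: 5:50 AM–3:58 PM = 10 h 8 min
Wed: 6:31 AM–3:36 PM = 9 h 5 min
Thu: 5:33 AM–3:45 PM = 10 h 12 min
Fri: 7:56 AM–7:20 PM = 11 h 24 min
Total worked: 48 h 40 min = 48.67 h.
Threshold 37.5 h → overtime 11 h 10 min, regular 37 h 30 min.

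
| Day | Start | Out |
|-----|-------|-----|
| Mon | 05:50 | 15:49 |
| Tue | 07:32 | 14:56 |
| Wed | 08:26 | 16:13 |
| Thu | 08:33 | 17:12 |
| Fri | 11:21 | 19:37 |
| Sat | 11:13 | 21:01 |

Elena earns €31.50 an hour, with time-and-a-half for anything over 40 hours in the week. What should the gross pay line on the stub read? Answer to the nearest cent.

Mon: 05:50–15:49 = 9 h 59 min
Tue: 07:32–14:56 = 7 h 24 min
Wed: 08:26–16:13 = 7 h 47 min
Thu: 08:33–17:12 = 8 h 39 min
Fri: 11:21–19:37 = 8 h 16 min
Sat: 11:13–21:01 = 9 h 48 min
Total worked: 51 h 53 min = 3113 min.
Regular 40 h 0 min = 2400 min at €31.50/h; overtime 11 h 53 min = 713 min at €47.25/h.
Pay = (2400 × €31.50 + 713 × €47.25) ÷ 60 = €1821.49.

€1821.49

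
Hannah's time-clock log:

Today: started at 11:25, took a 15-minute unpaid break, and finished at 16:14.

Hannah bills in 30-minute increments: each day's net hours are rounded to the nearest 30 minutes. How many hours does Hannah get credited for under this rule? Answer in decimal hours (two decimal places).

4.50 hours

Today: 11:25–16:14 = 4 h 49 min − 15 min = 4 h 34 min → rounds to 4 h 30 min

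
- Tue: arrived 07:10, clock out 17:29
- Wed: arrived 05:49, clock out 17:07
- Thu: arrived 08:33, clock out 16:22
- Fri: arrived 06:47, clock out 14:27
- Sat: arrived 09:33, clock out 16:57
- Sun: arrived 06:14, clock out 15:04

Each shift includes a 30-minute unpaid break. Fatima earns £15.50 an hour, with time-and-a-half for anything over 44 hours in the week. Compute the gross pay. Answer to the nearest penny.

£829.25

Tue: 07:10–17:29 = 10 h 19 min; less 30 min break → 9 h 49 min
Wed: 05:49–17:07 = 11 h 18 min; less 30 min break → 10 h 48 min
Thu: 08:33–16:22 = 7 h 49 min; less 30 min break → 7 h 19 min
Fri: 06:47–14:27 = 7 h 40 min; less 30 min break → 7 h 10 min
Sat: 09:33–16:57 = 7 h 24 min; less 30 min break → 6 h 54 min
Sun: 06:14–15:04 = 8 h 50 min; less 30 min break → 8 h 20 min
Total worked: 50 h 20 min = 3020 min.
Regular 44 h 0 min = 2640 min at £15.50/h; overtime 6 h 20 min = 380 min at £23.25/h.
Pay = (2640 × £15.50 + 380 × £23.25) ÷ 60 = £829.25.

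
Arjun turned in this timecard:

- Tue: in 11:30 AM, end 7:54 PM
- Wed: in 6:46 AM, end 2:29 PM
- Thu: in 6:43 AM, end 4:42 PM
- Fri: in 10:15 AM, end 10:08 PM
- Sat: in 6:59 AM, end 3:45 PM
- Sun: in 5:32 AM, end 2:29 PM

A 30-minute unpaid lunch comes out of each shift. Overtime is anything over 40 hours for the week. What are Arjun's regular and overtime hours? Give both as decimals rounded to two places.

Tue: 11:30 AM–7:54 PM = 8 h 24 min; less 30 min break → 7 h 54 min
Wed: 6:46 AM–2:29 PM = 7 h 43 min; less 30 min break → 7 h 13 min
Thu: 6:43 AM–4:42 PM = 9 h 59 min; less 30 min break → 9 h 29 min
Fri: 10:15 AM–10:08 PM = 11 h 53 min; less 30 min break → 11 h 23 min
Sat: 6:59 AM–3:45 PM = 8 h 46 min; less 30 min break → 8 h 16 min
Sun: 5:32 AM–2:29 PM = 8 h 57 min; less 30 min break → 8 h 27 min
Total worked: 52 h 42 min = 52.70 h.
Threshold 40 h → overtime 12 h 42 min, regular 40 h 0 min.

Regular 40.00 hours, overtime 12.70 hours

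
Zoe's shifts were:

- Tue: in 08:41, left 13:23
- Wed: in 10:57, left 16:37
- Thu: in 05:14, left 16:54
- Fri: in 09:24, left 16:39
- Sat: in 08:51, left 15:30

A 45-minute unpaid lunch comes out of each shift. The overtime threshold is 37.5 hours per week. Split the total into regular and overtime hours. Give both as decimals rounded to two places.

Tue: 08:41–13:23 = 4 h 42 min; less 45 min break → 3 h 57 min
Wed: 10:57–16:37 = 5 h 40 min; less 45 min break → 4 h 55 min
Thu: 05:14–16:54 = 11 h 40 min; less 45 min break → 10 h 55 min
Fri: 09:24–16:39 = 7 h 15 min; less 45 min break → 6 h 30 min
Sat: 08:51–15:30 = 6 h 39 min; less 45 min break → 5 h 54 min
Total worked: 32 h 11 min = 32.18 h.
Threshold 37.5 h → overtime 0 h 0 min, regular 32 h 11 min.

Regular 32.18 hours, overtime 0.00 hours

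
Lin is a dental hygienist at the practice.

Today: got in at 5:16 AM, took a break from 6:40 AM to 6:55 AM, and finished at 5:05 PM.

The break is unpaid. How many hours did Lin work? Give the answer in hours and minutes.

11 h 34 min

Today: 5:16 AM–5:05 PM = 11 h 49 min; less 15 min break → 11 h 34 min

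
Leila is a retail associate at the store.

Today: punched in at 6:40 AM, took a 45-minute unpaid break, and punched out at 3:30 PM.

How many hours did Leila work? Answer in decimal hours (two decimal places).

Today: 6:40 AM–3:30 PM = 8 h 50 min; less 45 min break → 8 h 5 min

8.08 hours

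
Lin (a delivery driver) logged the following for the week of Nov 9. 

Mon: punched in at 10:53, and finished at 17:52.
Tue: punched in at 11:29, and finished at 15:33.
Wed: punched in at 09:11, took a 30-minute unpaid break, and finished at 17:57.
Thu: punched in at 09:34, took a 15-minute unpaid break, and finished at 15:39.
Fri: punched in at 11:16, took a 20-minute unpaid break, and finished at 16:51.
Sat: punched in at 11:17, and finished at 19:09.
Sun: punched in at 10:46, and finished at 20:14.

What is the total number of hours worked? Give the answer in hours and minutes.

47 h 44 min

Mon: 10:53–17:52 = 6 h 59 min
Tue: 11:29–15:33 = 4 h 4 min
Wed: 09:11–17:57 = 8 h 46 min; less 30 min break → 8 h 16 min
Thu: 09:34–15:39 = 6 h 5 min; less 15 min break → 5 h 50 min
Fri: 11:16–16:51 = 5 h 35 min; less 20 min break → 5 h 15 min
Sat: 11:17–19:09 = 7 h 52 min
Sun: 10:46–20:14 = 9 h 28 min
Total: 6 h 59 min + 4 h 4 min + 8 h 16 min + 5 h 50 min + 5 h 15 min + 7 h 52 min + 9 h 28 min = 47 h 44 min.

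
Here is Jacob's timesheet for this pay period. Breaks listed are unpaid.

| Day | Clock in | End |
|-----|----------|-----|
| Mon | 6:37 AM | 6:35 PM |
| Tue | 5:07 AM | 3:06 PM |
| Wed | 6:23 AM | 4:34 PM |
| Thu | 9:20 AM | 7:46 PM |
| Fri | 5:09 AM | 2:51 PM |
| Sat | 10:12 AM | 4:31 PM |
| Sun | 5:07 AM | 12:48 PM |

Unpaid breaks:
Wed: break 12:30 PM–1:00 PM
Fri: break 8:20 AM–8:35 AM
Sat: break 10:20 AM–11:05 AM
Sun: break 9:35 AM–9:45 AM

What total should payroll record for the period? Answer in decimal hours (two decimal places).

Mon: 6:37 AM–6:35 PM = 11 h 58 min
Tue: 5:07 AM–3:06 PM = 9 h 59 min
Wed: 6:23 AM–4:34 PM = 10 h 11 min; less 30 min break → 9 h 41 min
Thu: 9:20 AM–7:46 PM = 10 h 26 min
Fri: 5:09 AM–2:51 PM = 9 h 42 min; less 15 min break → 9 h 27 min
Sat: 10:12 AM–4:31 PM = 6 h 19 min; less 45 min break → 5 h 34 min
Sun: 5:07 AM–12:48 PM = 7 h 41 min; less 10 min break → 7 h 31 min
Total: 11 h 58 min + 9 h 59 min + 9 h 41 min + 10 h 26 min + 9 h 27 min + 5 h 34 min + 7 h 31 min = 64 h 36 min.

64.60 hours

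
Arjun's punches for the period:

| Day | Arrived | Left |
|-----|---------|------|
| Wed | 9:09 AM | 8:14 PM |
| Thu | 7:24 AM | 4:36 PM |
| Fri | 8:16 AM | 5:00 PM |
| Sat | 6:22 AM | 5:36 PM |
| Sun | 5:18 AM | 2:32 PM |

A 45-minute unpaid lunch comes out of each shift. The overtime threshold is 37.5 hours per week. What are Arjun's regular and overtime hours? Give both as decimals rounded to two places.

Regular 37.50 hours, overtime 8.23 hours

Wed: 9:09 AM–8:14 PM = 11 h 5 min; less 45 min break → 10 h 20 min
Thu: 7:24 AM–4:36 PM = 9 h 12 min; less 45 min break → 8 h 27 min
Fri: 8:16 AM–5:00 PM = 8 h 44 min; less 45 min break → 7 h 59 min
Sat: 6:22 AM–5:36 PM = 11 h 14 min; less 45 min break → 10 h 29 min
Sun: 5:18 AM–2:32 PM = 9 h 14 min; less 45 min break → 8 h 29 min
Total worked: 45 h 44 min = 45.73 h.
Threshold 37.5 h → overtime 8 h 14 min, regular 37 h 30 min.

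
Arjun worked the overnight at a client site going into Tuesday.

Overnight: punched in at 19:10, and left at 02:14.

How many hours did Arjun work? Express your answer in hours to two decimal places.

Overnight: 19:10 → midnight = 4 h 50 min; midnight → 02:14 = 2 h 14 min; span 7 h 4 min

7.07 hours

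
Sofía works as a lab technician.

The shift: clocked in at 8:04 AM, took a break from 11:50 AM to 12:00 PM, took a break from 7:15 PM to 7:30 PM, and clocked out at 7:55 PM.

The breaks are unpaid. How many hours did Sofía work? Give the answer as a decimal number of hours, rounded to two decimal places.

The shift: 8:04 AM–7:55 PM = 11 h 51 min; less 25 min break → 11 h 26 min

11.43 hours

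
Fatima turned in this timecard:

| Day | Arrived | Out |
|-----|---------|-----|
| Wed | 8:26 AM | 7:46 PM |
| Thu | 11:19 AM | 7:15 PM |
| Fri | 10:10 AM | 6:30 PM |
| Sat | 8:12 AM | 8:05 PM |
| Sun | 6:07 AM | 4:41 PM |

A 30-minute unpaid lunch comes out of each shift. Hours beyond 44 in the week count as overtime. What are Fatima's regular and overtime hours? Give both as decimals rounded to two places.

Regular 44.00 hours, overtime 3.55 hours

Wed: 8:26 AM–7:46 PM = 11 h 20 min; less 30 min break → 10 h 50 min
Thu: 11:19 AM–7:15 PM = 7 h 56 min; less 30 min break → 7 h 26 min
Fri: 10:10 AM–6:30 PM = 8 h 20 min; less 30 min break → 7 h 50 min
Sat: 8:12 AM–8:05 PM = 11 h 53 min; less 30 min break → 11 h 23 min
Sun: 6:07 AM–4:41 PM = 10 h 34 min; less 30 min break → 10 h 4 min
Total worked: 47 h 33 min = 47.55 h.
Threshold 44 h → overtime 3 h 33 min, regular 44 h 0 min.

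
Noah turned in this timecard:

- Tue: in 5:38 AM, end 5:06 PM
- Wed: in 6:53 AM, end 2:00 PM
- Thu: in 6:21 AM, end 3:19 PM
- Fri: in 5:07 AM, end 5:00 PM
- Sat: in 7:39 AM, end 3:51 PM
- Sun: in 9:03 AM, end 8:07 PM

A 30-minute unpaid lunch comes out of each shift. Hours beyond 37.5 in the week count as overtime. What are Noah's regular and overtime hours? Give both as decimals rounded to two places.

Regular 37.50 hours, overtime 18.20 hours

Tue: 5:38 AM–5:06 PM = 11 h 28 min; less 30 min break → 10 h 58 min
Wed: 6:53 AM–2:00 PM = 7 h 7 min; less 30 min break → 6 h 37 min
Thu: 6:21 AM–3:19 PM = 8 h 58 min; less 30 min break → 8 h 28 min
Fri: 5:07 AM–5:00 PM = 11 h 53 min; less 30 min break → 11 h 23 min
Sat: 7:39 AM–3:51 PM = 8 h 12 min; less 30 min break → 7 h 42 min
Sun: 9:03 AM–8:07 PM = 11 h 4 min; less 30 min break → 10 h 34 min
Total worked: 55 h 42 min = 55.70 h.
Threshold 37.5 h → overtime 18 h 12 min, regular 37 h 30 min.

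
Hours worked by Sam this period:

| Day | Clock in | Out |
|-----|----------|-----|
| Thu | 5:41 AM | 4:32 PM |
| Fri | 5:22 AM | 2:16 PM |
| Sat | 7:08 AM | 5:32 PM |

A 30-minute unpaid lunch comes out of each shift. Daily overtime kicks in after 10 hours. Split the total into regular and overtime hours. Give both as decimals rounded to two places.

Regular 28.30 hours, overtime 0.35 hours

Thu: 5:41 AM–4:32 PM = 10 h 51 min; less 30 min break → 10 h 21 min
Fri: 5:22 AM–2:16 PM = 8 h 54 min; less 30 min break → 8 h 24 min
Sat: 7:08 AM–5:32 PM = 10 h 24 min; less 30 min break → 9 h 54 min
Thu reg 10 h 0 min / OT 0 h 21 min; Fri reg 8 h 24 min / OT 0 h 0 min; Sat reg 9 h 54 min / OT 0 h 0 min.
Totals: regular 28 h 18 min, overtime 0 h 21 min.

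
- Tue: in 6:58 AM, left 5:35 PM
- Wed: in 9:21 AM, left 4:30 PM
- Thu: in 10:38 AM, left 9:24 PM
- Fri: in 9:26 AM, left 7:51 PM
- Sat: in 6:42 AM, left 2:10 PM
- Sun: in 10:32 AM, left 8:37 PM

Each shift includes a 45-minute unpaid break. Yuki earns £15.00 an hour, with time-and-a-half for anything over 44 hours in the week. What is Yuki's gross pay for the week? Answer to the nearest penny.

£840.00

Tue: 6:58 AM–5:35 PM = 10 h 37 min; less 45 min break → 9 h 52 min
Wed: 9:21 AM–4:30 PM = 7 h 9 min; less 45 min break → 6 h 24 min
Thu: 10:38 AM–9:24 PM = 10 h 46 min; less 45 min break → 10 h 1 min
Fri: 9:26 AM–7:51 PM = 10 h 25 min; less 45 min break → 9 h 40 min
Sat: 6:42 AM–2:10 PM = 7 h 28 min; less 45 min break → 6 h 43 min
Sun: 10:32 AM–8:37 PM = 10 h 5 min; less 45 min break → 9 h 20 min
Total worked: 52 h 0 min = 3120 min.
Regular 44 h 0 min = 2640 min at £15.00/h; overtime 8 h 0 min = 480 min at £22.50/h.
Pay = (2640 × £15.00 + 480 × £22.50) ÷ 60 = £840.00.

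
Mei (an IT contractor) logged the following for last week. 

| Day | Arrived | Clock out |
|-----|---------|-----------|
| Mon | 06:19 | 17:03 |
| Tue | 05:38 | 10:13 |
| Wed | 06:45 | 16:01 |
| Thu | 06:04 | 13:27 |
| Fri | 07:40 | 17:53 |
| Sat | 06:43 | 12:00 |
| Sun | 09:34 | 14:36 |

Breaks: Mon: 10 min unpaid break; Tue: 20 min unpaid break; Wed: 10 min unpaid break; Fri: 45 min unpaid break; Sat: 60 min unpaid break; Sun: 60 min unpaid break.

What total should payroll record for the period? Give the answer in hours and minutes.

49 h 5 min

Mon: 06:19–17:03 = 10 h 44 min; less 10 min break → 10 h 34 min
Tue: 05:38–10:13 = 4 h 35 min; less 20 min break → 4 h 15 min
Wed: 06:45–16:01 = 9 h 16 min; less 10 min break → 9 h 6 min
Thu: 06:04–13:27 = 7 h 23 min
Fri: 07:40–17:53 = 10 h 13 min; less 45 min break → 9 h 28 min
Sat: 06:43–12:00 = 5 h 17 min; less 60 min break → 4 h 17 min
Sun: 09:34–14:36 = 5 h 2 min; less 60 min break → 4 h 2 min
Total: 10 h 34 min + 4 h 15 min + 9 h 6 min + 7 h 23 min + 9 h 28 min + 4 h 17 min + 4 h 2 min = 49 h 5 min.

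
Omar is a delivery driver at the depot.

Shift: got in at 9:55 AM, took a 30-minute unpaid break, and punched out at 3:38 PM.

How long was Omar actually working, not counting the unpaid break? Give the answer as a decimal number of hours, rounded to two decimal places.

Shift: 9:55 AM–3:38 PM = 5 h 43 min; less 30 min break → 5 h 13 min

5.22 hours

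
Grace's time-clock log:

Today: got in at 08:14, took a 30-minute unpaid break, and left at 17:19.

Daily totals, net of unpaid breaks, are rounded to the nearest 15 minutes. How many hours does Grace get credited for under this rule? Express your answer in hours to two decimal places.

8.50 hours

Today: 08:14–17:19 = 9 h 5 min − 30 min = 8 h 35 min → rounds to 8 h 30 min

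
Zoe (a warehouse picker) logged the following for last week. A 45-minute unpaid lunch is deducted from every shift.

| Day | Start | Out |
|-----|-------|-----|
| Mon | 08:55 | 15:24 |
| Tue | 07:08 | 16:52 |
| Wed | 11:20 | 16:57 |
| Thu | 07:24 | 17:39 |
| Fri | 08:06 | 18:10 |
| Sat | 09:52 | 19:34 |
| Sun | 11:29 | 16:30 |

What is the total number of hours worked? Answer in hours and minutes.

Mon: 08:55–15:24 = 6 h 29 min; less 45 min break → 5 h 44 min
Tue: 07:08–16:52 = 9 h 44 min; less 45 min break → 8 h 59 min
Wed: 11:20–16:57 = 5 h 37 min; less 45 min break → 4 h 52 min
Thu: 07:24–17:39 = 10 h 15 min; less 45 min break → 9 h 30 min
Fri: 08:06–18:10 = 10 h 4 min; less 45 min break → 9 h 19 min
Sat: 09:52–19:34 = 9 h 42 min; less 45 min break → 8 h 57 min
Sun: 11:29–16:30 = 5 h 1 min; less 45 min break → 4 h 16 min
Total: 5 h 44 min + 8 h 59 min + 4 h 52 min + 9 h 30 min + 9 h 19 min + 8 h 57 min + 4 h 16 min = 51 h 37 min.

51 h 37 min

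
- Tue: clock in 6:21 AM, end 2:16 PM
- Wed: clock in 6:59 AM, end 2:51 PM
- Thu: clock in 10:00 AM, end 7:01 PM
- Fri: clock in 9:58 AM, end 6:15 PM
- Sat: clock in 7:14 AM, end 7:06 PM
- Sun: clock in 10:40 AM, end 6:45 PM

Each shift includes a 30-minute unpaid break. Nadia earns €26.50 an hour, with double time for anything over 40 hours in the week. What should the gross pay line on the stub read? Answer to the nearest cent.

Tue: 6:21 AM–2:16 PM = 7 h 55 min; less 30 min break → 7 h 25 min
Wed: 6:59 AM–2:51 PM = 7 h 52 min; less 30 min break → 7 h 22 min
Thu: 10:00 AM–7:01 PM = 9 h 1 min; less 30 min break → 8 h 31 min
Fri: 9:58 AM–6:15 PM = 8 h 17 min; less 30 min break → 7 h 47 min
Sat: 7:14 AM–7:06 PM = 11 h 52 min; less 30 min break → 11 h 22 min
Sun: 10:40 AM–6:45 PM = 8 h 5 min; less 30 min break → 7 h 35 min
Total worked: 50 h 2 min = 3002 min.
Regular 40 h 0 min = 2400 min at €26.50/h; overtime 10 h 2 min = 602 min at €53.00/h.
Pay = (2400 × €26.50 + 602 × €53.00) ÷ 60 = €1591.77.

€1591.77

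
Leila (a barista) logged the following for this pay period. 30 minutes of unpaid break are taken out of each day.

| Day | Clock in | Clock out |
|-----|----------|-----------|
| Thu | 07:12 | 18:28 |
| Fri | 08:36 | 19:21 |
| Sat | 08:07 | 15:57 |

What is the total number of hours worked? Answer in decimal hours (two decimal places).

Thu: 07:12–18:28 = 11 h 16 min; less 30 min break → 10 h 46 min
Fri: 08:36–19:21 = 10 h 45 min; less 30 min break → 10 h 15 min
Sat: 08:07–15:57 = 7 h 50 min; less 30 min break → 7 h 20 min
Total: 10 h 46 min + 10 h 15 min + 7 h 20 min = 28 h 21 min.

28.35 hours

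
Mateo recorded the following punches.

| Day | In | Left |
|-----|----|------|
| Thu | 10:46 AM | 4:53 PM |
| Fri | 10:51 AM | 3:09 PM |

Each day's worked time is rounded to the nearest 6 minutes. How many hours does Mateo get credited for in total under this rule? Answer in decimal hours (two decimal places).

10.40 hours

Thu: 10:46 AM–4:53 PM = 6 h 7 min → rounds to 6 h 6 min
Fri: 10:51 AM–3:09 PM = 4 h 18 min → rounds to 4 h 18 min
Total credited: 10 h 24 min.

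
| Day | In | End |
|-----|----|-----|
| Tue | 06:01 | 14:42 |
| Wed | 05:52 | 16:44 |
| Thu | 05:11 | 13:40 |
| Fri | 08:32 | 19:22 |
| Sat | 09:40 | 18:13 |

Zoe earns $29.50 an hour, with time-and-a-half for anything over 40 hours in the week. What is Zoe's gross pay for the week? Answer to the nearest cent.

Tue: 06:01–14:42 = 8 h 41 min
Wed: 05:52–16:44 = 10 h 52 min
Thu: 05:11–13:40 = 8 h 29 min
Fri: 08:32–19:22 = 10 h 50 min
Sat: 09:40–18:13 = 8 h 33 min
Total worked: 47 h 25 min = 2845 min.
Regular 40 h 0 min = 2400 min at $29.50/h; overtime 7 h 25 min = 445 min at $44.25/h.
Pay = (2400 × $29.50 + 445 × $44.25) ÷ 60 = $1508.19.

$1508.19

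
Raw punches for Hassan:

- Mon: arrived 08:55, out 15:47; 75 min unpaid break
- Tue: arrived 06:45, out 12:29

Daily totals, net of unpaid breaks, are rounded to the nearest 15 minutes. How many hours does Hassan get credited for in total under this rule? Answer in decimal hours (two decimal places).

11.25 hours

Mon: 08:55–15:47 = 6 h 52 min − 75 min = 5 h 37 min → rounds to 5 h 30 min
Tue: 06:45–12:29 = 5 h 44 min → rounds to 5 h 45 min
Total credited: 11 h 15 min.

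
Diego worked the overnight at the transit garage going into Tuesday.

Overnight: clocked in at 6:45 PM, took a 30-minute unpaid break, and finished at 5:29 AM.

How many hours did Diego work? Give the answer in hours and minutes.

10 h 14 min

Overnight: 6:45 PM → midnight = 5 h 15 min; midnight → 5:29 AM = 5 h 29 min; span 10 h 44 min; less 30 min break → 10 h 14 min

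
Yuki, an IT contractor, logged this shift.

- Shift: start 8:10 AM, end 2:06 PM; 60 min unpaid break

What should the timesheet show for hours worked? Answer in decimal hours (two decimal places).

Shift: 8:10 AM–2:06 PM = 5 h 56 min; less 60 min break → 4 h 56 min

4.93 hours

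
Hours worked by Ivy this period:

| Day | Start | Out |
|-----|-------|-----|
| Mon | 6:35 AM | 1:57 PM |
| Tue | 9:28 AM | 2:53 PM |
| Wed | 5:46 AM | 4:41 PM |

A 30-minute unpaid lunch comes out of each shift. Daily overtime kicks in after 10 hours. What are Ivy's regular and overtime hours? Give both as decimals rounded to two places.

Mon: 6:35 AM–1:57 PM = 7 h 22 min; less 30 min break → 6 h 52 min
Tue: 9:28 AM–2:53 PM = 5 h 25 min; less 30 min break → 4 h 55 min
Wed: 5:46 AM–4:41 PM = 10 h 55 min; less 30 min break → 10 h 25 min
Mon reg 6 h 52 min / OT 0 h 0 min; Tue reg 4 h 55 min / OT 0 h 0 min; Wed reg 10 h 0 min / OT 0 h 25 min.
Totals: regular 21 h 47 min, overtime 0 h 25 min.

Regular 21.78 hours, overtime 0.42 hours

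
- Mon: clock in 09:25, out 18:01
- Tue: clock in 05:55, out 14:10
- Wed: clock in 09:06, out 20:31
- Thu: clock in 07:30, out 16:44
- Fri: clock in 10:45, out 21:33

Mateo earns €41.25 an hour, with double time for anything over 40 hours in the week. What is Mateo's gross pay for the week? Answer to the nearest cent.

€2334.75

Mon: 09:25–18:01 = 8 h 36 min
Tue: 05:55–14:10 = 8 h 15 min
Wed: 09:06–20:31 = 11 h 25 min
Thu: 07:30–16:44 = 9 h 14 min
Fri: 10:45–21:33 = 10 h 48 min
Total worked: 48 h 18 min = 2898 min.
Regular 40 h 0 min = 2400 min at €41.25/h; overtime 8 h 18 min = 498 min at €82.50/h.
Pay = (2400 × €41.25 + 498 × €82.50) ÷ 60 = €2334.75.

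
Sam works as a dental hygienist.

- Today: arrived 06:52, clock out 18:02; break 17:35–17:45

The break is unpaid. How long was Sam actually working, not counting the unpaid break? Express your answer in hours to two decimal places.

Today: 06:52–18:02 = 11 h 10 min; less 10 min break → 11 h 0 min

11.00 hours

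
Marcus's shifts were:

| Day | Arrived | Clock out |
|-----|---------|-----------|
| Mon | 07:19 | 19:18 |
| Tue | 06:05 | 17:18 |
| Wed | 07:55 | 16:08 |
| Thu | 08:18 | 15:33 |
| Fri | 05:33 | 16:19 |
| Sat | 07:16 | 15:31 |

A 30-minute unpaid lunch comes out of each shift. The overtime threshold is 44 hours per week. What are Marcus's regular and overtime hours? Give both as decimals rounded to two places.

Mon: 07:19–19:18 = 11 h 59 min; less 30 min break → 11 h 29 min
Tue: 06:05–17:18 = 11 h 13 min; less 30 min break → 10 h 43 min
Wed: 07:55–16:08 = 8 h 13 min; less 30 min break → 7 h 43 min
Thu: 08:18–15:33 = 7 h 15 min; less 30 min break → 6 h 45 min
Fri: 05:33–16:19 = 10 h 46 min; less 30 min break → 10 h 16 min
Sat: 07:16–15:31 = 8 h 15 min; less 30 min break → 7 h 45 min
Total worked: 54 h 41 min = 54.68 h.
Threshold 44 h → overtime 10 h 41 min, regular 44 h 0 min.

Regular 44.00 hours, overtime 10.68 hours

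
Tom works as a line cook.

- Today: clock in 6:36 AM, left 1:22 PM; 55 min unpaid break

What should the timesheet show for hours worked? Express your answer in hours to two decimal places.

Today: 6:36 AM–1:22 PM = 6 h 46 min; less 55 min break → 5 h 51 min

5.85 hours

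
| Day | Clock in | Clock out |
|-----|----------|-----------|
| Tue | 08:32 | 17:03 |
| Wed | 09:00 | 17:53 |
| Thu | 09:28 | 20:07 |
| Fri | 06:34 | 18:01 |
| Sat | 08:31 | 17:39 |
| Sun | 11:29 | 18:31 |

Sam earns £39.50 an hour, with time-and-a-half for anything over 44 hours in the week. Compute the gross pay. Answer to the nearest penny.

£2429.25

Tue: 08:32–17:03 = 8 h 31 min
Wed: 09:00–17:53 = 8 h 53 min
Thu: 09:28–20:07 = 10 h 39 min
Fri: 06:34–18:01 = 11 h 27 min
Sat: 08:31–17:39 = 9 h 8 min
Sun: 11:29–18:31 = 7 h 2 min
Total worked: 55 h 40 min = 3340 min.
Regular 44 h 0 min = 2640 min at £39.50/h; overtime 11 h 40 min = 700 min at £59.25/h.
Pay = (2640 × £39.50 + 700 × £59.25) ÷ 60 = £2429.25.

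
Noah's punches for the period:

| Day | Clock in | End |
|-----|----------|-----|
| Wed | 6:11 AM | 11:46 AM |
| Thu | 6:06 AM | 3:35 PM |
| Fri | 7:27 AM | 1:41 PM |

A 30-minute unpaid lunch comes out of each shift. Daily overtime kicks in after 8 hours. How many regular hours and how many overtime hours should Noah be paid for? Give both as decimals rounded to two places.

Regular 18.82 hours, overtime 0.98 hours

Wed: 6:11 AM–11:46 AM = 5 h 35 min; less 30 min break → 5 h 5 min
Thu: 6:06 AM–3:35 PM = 9 h 29 min; less 30 min break → 8 h 59 min
Fri: 7:27 AM–1:41 PM = 6 h 14 min; less 30 min break → 5 h 44 min
Wed reg 5 h 5 min / OT 0 h 0 min; Thu reg 8 h 0 min / OT 0 h 59 min; Fri reg 5 h 44 min / OT 0 h 0 min.
Totals: regular 18 h 49 min, overtime 0 h 59 min.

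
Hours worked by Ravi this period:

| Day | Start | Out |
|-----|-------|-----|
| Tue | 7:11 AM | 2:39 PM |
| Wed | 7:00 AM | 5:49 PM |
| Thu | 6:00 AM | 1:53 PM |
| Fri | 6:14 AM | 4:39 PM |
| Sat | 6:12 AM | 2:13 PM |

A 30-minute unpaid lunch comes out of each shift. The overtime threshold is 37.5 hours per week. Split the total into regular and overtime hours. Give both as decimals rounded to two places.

Tue: 7:11 AM–2:39 PM = 7 h 28 min; less 30 min break → 6 h 58 min
Wed: 7:00 AM–5:49 PM = 10 h 49 min; less 30 min break → 10 h 19 min
Thu: 6:00 AM–1:53 PM = 7 h 53 min; less 30 min break → 7 h 23 min
Fri: 6:14 AM–4:39 PM = 10 h 25 min; less 30 min break → 9 h 55 min
Sat: 6:12 AM–2:13 PM = 8 h 1 min; less 30 min break → 7 h 31 min
Total worked: 42 h 6 min = 42.10 h.
Threshold 37.5 h → overtime 4 h 36 min, regular 37 h 30 min.

Regular 37.50 hours, overtime 4.60 hours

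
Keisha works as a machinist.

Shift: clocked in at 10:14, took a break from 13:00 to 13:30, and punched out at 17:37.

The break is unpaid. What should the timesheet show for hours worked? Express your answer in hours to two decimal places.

6.88 hours

Shift: 10:14–17:37 = 7 h 23 min; less 30 min break → 6 h 53 min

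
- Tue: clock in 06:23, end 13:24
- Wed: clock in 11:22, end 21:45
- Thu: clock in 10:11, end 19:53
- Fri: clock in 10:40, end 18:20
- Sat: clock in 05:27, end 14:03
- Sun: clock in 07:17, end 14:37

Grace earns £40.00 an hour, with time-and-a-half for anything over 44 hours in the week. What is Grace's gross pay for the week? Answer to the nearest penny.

Tue: 06:23–13:24 = 7 h 1 min
Wed: 11:22–21:45 = 10 h 23 min
Thu: 10:11–19:53 = 9 h 42 min
Fri: 10:40–18:20 = 7 h 40 min
Sat: 05:27–14:03 = 8 h 36 min
Sun: 07:17–14:37 = 7 h 20 min
Total worked: 50 h 42 min = 3042 min.
Regular 44 h 0 min = 2640 min at £40.00/h; overtime 6 h 42 min = 402 min at £60.00/h.
Pay = (2640 × £40.00 + 402 × £60.00) ÷ 60 = £2162.00.

£2162.00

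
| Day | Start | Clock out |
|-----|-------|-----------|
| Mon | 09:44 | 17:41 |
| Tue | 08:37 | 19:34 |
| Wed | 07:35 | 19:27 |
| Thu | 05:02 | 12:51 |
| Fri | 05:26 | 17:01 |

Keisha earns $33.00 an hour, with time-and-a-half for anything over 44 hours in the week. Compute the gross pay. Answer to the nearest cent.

$1757.25

Mon: 09:44–17:41 = 7 h 57 min
Tue: 08:37–19:34 = 10 h 57 min
Wed: 07:35–19:27 = 11 h 52 min
Thu: 05:02–12:51 = 7 h 49 min
Fri: 05:26–17:01 = 11 h 35 min
Total worked: 50 h 10 min = 3010 min.
Regular 44 h 0 min = 2640 min at $33.00/h; overtime 6 h 10 min = 370 min at $49.50/h.
Pay = (2640 × $33.00 + 370 × $49.50) ÷ 60 = $1757.25.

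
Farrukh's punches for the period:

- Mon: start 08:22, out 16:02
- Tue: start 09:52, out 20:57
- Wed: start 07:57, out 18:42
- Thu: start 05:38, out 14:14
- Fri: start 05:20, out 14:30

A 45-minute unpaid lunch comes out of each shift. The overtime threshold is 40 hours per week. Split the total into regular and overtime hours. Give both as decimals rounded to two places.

Regular 40.00 hours, overtime 3.52 hours

Mon: 08:22–16:02 = 7 h 40 min; less 45 min break → 6 h 55 min
Tue: 09:52–20:57 = 11 h 5 min; less 45 min break → 10 h 20 min
Wed: 07:57–18:42 = 10 h 45 min; less 45 min break → 10 h 0 min
Thu: 05:38–14:14 = 8 h 36 min; less 45 min break → 7 h 51 min
Fri: 05:20–14:30 = 9 h 10 min; less 45 min break → 8 h 25 min
Total worked: 43 h 31 min = 43.52 h.
Threshold 40 h → overtime 3 h 31 min, regular 40 h 0 min.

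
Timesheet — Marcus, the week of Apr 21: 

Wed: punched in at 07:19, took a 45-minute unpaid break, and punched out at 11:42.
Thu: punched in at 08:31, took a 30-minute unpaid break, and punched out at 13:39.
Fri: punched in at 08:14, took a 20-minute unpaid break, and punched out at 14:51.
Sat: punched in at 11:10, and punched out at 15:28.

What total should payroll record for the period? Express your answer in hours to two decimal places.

Wed: 07:19–11:42 = 4 h 23 min; less 45 min break → 3 h 38 min
Thu: 08:31–13:39 = 5 h 8 min; less 30 min break → 4 h 38 min
Fri: 08:14–14:51 = 6 h 37 min; less 20 min break → 6 h 17 min
Sat: 11:10–15:28 = 4 h 18 min
Total: 3 h 38 min + 4 h 38 min + 6 h 17 min + 4 h 18 min = 18 h 51 min.

18.85 hours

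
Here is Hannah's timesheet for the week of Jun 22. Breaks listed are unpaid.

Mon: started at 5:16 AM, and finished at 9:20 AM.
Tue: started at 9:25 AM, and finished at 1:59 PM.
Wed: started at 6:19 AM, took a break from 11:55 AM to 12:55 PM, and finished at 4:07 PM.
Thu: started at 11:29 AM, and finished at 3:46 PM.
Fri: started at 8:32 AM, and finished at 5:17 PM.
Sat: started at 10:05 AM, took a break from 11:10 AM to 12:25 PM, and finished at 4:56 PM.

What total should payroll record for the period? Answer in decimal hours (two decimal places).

36.07 hours

Mon: 5:16 AM–9:20 AM = 4 h 4 min
Tue: 9:25 AM–1:59 PM = 4 h 34 min
Wed: 6:19 AM–4:07 PM = 9 h 48 min; less 60 min break → 8 h 48 min
Thu: 11:29 AM–3:46 PM = 4 h 17 min
Fri: 8:32 AM–5:17 PM = 8 h 45 min
Sat: 10:05 AM–4:56 PM = 6 h 51 min; less 75 min break → 5 h 36 min
Total: 4 h 4 min + 4 h 34 min + 8 h 48 min + 4 h 17 min + 8 h 45 min + 5 h 36 min = 36 h 4 min.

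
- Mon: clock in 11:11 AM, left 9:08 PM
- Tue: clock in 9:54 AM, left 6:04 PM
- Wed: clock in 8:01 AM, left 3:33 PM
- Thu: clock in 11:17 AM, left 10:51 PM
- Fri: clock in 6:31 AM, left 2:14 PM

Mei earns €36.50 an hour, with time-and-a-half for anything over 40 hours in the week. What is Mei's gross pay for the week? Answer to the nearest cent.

€1730.10

Mon: 11:11 AM–9:08 PM = 9 h 57 min
Tue: 9:54 AM–6:04 PM = 8 h 10 min
Wed: 8:01 AM–3:33 PM = 7 h 32 min
Thu: 11:17 AM–10:51 PM = 11 h 34 min
Fri: 6:31 AM–2:14 PM = 7 h 43 min
Total worked: 44 h 56 min = 2696 min.
Regular 40 h 0 min = 2400 min at €36.50/h; overtime 4 h 56 min = 296 min at €54.75/h.
Pay = (2400 × €36.50 + 296 × €54.75) ÷ 60 = €1730.10.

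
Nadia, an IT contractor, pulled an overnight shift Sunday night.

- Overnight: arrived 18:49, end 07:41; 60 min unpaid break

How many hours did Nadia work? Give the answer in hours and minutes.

11 h 52 min

Overnight: 18:49 → midnight = 5 h 11 min; midnight → 07:41 = 7 h 41 min; span 12 h 52 min; less 60 min break → 11 h 52 min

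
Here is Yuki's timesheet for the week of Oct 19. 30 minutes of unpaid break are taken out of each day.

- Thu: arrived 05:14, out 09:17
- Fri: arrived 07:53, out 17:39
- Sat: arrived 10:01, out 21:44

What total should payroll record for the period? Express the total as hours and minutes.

24 h 2 min

Thu: 05:14–09:17 = 4 h 3 min; less 30 min break → 3 h 33 min
Fri: 07:53–17:39 = 9 h 46 min; less 30 min break → 9 h 16 min
Sat: 10:01–21:44 = 11 h 43 min; less 30 min break → 11 h 13 min
Total: 3 h 33 min + 9 h 16 min + 11 h 13 min = 24 h 2 min.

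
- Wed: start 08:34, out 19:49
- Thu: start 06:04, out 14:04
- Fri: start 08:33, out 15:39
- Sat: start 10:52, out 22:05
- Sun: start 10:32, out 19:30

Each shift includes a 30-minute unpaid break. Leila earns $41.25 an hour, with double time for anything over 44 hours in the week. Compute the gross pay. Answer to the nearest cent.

$1817.75

Wed: 08:34–19:49 = 11 h 15 min; less 30 min break → 10 h 45 min
Thu: 06:04–14:04 = 8 h 0 min; less 30 min break → 7 h 30 min
Fri: 08:33–15:39 = 7 h 6 min; less 30 min break → 6 h 36 min
Sat: 10:52–22:05 = 11 h 13 min; less 30 min break → 10 h 43 min
Sun: 10:32–19:30 = 8 h 58 min; less 30 min break → 8 h 28 min
Total worked: 44 h 2 min = 2642 min.
Regular 44 h 0 min = 2640 min at $41.25/h; overtime 0 h 2 min = 2 min at $82.50/h.
Pay = (2640 × $41.25 + 2 × $82.50) ÷ 60 = $1817.75.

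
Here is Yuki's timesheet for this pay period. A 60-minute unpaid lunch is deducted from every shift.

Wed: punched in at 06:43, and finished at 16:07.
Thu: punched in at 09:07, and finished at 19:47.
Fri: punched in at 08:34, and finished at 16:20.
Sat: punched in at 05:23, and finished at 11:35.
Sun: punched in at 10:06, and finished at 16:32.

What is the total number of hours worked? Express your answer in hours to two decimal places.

35.47 hours

Wed: 06:43–16:07 = 9 h 24 min; less 60 min break → 8 h 24 min
Thu: 09:07–19:47 = 10 h 40 min; less 60 min break → 9 h 40 min
Fri: 08:34–16:20 = 7 h 46 min; less 60 min break → 6 h 46 min
Sat: 05:23–11:35 = 6 h 12 min; less 60 min break → 5 h 12 min
Sun: 10:06–16:32 = 6 h 26 min; less 60 min break → 5 h 26 min
Total: 8 h 24 min + 9 h 40 min + 6 h 46 min + 5 h 12 min + 5 h 26 min = 35 h 28 min.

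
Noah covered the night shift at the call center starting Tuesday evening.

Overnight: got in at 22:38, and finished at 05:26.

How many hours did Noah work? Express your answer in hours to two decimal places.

6.80 hours

Overnight: 22:38 → midnight = 1 h 22 min; midnight → 05:26 = 5 h 26 min; span 6 h 48 min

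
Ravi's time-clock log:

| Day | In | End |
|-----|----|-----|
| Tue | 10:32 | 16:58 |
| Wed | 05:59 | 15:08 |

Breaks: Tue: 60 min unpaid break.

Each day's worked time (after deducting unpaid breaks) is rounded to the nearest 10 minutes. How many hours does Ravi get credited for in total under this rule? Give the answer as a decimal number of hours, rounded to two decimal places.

14.67 hours

Tue: 10:32–16:58 = 6 h 26 min − 60 min = 5 h 26 min → rounds to 5 h 30 min
Wed: 05:59–15:08 = 9 h 9 min → rounds to 9 h 10 min
Total credited: 14 h 40 min.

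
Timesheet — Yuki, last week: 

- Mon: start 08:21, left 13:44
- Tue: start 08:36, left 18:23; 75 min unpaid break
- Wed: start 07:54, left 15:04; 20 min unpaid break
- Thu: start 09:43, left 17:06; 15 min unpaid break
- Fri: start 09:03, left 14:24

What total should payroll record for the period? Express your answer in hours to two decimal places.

Mon: 08:21–13:44 = 5 h 23 min
Tue: 08:36–18:23 = 9 h 47 min; less 75 min break → 8 h 32 min
Wed: 07:54–15:04 = 7 h 10 min; less 20 min break → 6 h 50 min
Thu: 09:43–17:06 = 7 h 23 min; less 15 min break → 7 h 8 min
Fri: 09:03–14:24 = 5 h 21 min
Total: 5 h 23 min + 8 h 32 min + 6 h 50 min + 7 h 8 min + 5 h 21 min = 33 h 14 min.

33.23 hours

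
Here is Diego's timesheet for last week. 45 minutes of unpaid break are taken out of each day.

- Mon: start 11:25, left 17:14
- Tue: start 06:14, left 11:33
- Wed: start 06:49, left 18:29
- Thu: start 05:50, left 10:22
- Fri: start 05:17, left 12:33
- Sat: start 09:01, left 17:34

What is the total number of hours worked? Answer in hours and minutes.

38 h 39 min

Mon: 11:25–17:14 = 5 h 49 min; less 45 min break → 5 h 4 min
Tue: 06:14–11:33 = 5 h 19 min; less 45 min break → 4 h 34 min
Wed: 06:49–18:29 = 11 h 40 min; less 45 min break → 10 h 55 min
Thu: 05:50–10:22 = 4 h 32 min; less 45 min break → 3 h 47 min
Fri: 05:17–12:33 = 7 h 16 min; less 45 min break → 6 h 31 min
Sat: 09:01–17:34 = 8 h 33 min; less 45 min break → 7 h 48 min
Total: 5 h 4 min + 4 h 34 min + 10 h 55 min + 3 h 47 min + 6 h 31 min + 7 h 48 min = 38 h 39 min.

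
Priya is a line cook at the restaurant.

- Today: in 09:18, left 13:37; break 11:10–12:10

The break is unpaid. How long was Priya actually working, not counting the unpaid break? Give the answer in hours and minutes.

3 h 19 min

Today: 09:18–13:37 = 4 h 19 min; less 60 min break → 3 h 19 min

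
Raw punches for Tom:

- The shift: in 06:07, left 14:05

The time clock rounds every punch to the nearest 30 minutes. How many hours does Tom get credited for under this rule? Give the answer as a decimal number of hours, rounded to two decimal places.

8.00 hours

The shift: in 06:07→06:00, out 14:05→14:00; 8 h 0 min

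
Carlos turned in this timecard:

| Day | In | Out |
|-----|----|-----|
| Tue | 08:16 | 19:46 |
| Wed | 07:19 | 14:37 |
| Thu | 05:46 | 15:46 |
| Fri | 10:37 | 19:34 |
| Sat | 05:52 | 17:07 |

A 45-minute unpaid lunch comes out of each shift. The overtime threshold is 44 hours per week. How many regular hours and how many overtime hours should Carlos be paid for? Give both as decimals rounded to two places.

Tue: 08:16–19:46 = 11 h 30 min; less 45 min break → 10 h 45 min
Wed: 07:19–14:37 = 7 h 18 min; less 45 min break → 6 h 33 min
Thu: 05:46–15:46 = 10 h 0 min; less 45 min break → 9 h 15 min
Fri: 10:37–19:34 = 8 h 57 min; less 45 min break → 8 h 12 min
Sat: 05:52–17:07 = 11 h 15 min; less 45 min break → 10 h 30 min
Total worked: 45 h 15 min = 45.25 h.
Threshold 44 h → overtime 1 h 15 min, regular 44 h 0 min.

Regular 44.00 hours, overtime 1.25 hours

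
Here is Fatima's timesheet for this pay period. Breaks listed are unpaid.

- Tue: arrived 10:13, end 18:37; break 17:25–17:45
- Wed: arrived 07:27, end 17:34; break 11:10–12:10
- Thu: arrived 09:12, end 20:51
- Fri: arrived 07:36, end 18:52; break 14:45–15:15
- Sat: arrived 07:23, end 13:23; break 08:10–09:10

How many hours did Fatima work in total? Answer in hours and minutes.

Tue: 10:13–18:37 = 8 h 24 min; less 20 min break → 8 h 4 min
Wed: 07:27–17:34 = 10 h 7 min; less 60 min break → 9 h 7 min
Thu: 09:12–20:51 = 11 h 39 min
Fri: 07:36–18:52 = 11 h 16 min; less 30 min break → 10 h 46 min
Sat: 07:23–13:23 = 6 h 0 min; less 60 min break → 5 h 0 min
Total: 8 h 4 min + 9 h 7 min + 11 h 39 min + 10 h 46 min + 5 h 0 min = 44 h 36 min.

44 h 36 min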